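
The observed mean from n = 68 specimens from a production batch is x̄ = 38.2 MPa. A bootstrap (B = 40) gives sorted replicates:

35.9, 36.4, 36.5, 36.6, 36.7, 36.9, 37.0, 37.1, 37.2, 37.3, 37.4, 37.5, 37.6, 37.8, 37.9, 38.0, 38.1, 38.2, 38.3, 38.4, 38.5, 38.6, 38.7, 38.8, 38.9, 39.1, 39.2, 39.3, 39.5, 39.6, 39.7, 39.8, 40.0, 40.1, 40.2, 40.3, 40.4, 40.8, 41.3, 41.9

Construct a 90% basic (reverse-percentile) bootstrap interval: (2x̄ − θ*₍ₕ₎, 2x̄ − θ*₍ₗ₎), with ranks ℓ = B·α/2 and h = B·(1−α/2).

(35.6, 40.0)

Percentile endpoints at ranks 2 and 38: θ*₍2₎ = 36.4, θ*₍38₎ = 40.8.
Basic interval reflects these around x̄:
  lower = 2 × 38.2 − 40.8 = 35.6
  upper = 2 × 38.2 − 36.4 = 40.0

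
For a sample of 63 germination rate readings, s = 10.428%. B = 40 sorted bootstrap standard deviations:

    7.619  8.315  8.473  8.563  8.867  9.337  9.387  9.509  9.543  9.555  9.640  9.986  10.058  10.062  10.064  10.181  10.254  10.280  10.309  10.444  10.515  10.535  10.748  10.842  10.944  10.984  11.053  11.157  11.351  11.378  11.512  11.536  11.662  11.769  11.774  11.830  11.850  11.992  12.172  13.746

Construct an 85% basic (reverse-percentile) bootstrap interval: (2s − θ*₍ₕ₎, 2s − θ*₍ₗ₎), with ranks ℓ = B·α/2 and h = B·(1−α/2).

Percentile endpoints at ranks 3 and 37: θ*₍3₎ = 8.473, θ*₍37₎ = 11.850.
Basic interval reflects these around s:
  lower = 2 × 10.428 − 11.850 = 9.006
  upper = 2 × 10.428 − 8.473 = 12.383

(9.006, 12.383)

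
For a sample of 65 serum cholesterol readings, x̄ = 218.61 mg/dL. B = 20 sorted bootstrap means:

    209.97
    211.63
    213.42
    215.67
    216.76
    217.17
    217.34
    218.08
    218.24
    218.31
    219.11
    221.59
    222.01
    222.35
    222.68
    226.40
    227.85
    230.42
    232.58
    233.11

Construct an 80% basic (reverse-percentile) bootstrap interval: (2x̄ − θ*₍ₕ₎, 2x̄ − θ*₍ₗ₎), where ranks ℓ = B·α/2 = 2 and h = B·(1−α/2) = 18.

Percentile endpoints at ranks 2 and 18: θ*₍2₎ = 211.63, θ*₍18₎ = 230.42.
Basic interval reflects these around x̄:
  lower = 2 × 218.61 − 230.42 = 206.80
  upper = 2 × 218.61 − 211.63 = 225.59

(206.80, 225.59)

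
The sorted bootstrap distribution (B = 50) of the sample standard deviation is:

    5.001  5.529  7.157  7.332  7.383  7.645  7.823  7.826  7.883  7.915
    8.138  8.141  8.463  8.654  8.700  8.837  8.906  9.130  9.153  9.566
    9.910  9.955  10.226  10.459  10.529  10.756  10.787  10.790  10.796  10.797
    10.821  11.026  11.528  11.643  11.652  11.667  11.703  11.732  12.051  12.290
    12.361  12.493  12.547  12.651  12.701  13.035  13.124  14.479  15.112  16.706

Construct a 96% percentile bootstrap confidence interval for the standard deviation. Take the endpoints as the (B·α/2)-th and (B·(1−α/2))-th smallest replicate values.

(5.001, 15.112)

α = 0.04; lower rank = 50 × 0.020 = 1; upper rank = 50 × 0.980 = 49.
The 1st smallest replicate is 5.001; the 49th is 15.112.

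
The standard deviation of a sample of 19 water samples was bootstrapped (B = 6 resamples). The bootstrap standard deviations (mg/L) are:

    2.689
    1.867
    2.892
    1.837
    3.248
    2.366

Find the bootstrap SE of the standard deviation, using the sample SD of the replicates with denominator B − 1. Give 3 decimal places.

Bootstrap SE is the standard deviation of the 6 replicate standard deviations.
Mean of replicates: (2.689 + 1.867 + 2.892 + 1.837 + 3.248 + 2.366) / 6 = 14.8990 / 6 = 2.4832
Sum of squared deviations: (+0.2058)² + (−0.6162)² + (+0.4088)² + (−0.6462)² + (+0.7648)² + (−0.1172)² = 1.6054
Variance = 1.6054 / 5 = 0.3211
SE* = √0.3211

SE* = 0.567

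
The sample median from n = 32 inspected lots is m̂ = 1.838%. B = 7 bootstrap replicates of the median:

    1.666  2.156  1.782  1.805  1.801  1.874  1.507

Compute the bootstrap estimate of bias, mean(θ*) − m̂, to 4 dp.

mean(θ*) = (1.666 + 2.156 + 1.782 + 1.805 + 1.801 + 1.874 + 1.507) / 7 = 1.79871
bias = 1.79871 − 1.838

bias = −0.0393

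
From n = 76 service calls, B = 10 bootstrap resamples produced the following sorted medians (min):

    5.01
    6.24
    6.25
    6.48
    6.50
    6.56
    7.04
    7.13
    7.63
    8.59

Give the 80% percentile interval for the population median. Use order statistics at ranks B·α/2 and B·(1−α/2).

α = 0.20; lower rank = 10 × 0.100 = 1; upper rank = 10 × 0.900 = 9.
The 1st smallest replicate is 5.01; the 9th is 7.63.

(5.01, 7.63)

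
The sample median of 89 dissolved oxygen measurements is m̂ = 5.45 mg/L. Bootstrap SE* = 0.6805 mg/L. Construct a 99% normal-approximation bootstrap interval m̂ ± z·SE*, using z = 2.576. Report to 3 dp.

(3.697, 7.203)

Margin = 2.576 × 0.6805 = 1.7530
Interval: 5.45 ± 1.7530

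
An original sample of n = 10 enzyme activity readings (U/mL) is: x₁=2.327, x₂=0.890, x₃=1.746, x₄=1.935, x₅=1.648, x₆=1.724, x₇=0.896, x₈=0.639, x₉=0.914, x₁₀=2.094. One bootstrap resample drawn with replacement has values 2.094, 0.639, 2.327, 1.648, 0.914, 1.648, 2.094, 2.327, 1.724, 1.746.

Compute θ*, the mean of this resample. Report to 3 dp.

θ* = 1.716

Mean = (2.094 + 0.639 + 2.327 + 1.648 + 0.914 + 1.648 + 2.094 + 2.327 + 1.724 + 1.746) / 10 = 17.1610 / 10 = 1.716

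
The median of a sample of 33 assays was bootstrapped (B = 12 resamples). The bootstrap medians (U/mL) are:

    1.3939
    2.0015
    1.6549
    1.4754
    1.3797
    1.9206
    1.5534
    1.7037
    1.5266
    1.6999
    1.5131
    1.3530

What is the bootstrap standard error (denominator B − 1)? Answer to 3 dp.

Bootstrap SE is the standard deviation of the 12 replicate medians.
Mean of replicates: (1.3939 + 2.0015 + 1.6549 + 1.4754 + 1.3797 + 1.9206 + 1.5534 + 1.7037 + 1.5266 + 1.6999 + 1.5131 + 1.3530) / 12 = 19.17570 / 12 = 1.59797
Sum of squared deviations: (−0.20408)² + (+0.40353)² + (+0.05693)² + (−0.12257)² + (−0.21827)² + (+0.32263)² + (−0.04458)² + (+0.10573)² + (−0.07137)² + (+0.10193)² + (−0.08488)² + (−0.24497)² = 0.47034
Variance = 0.47034 / 11 = 0.04276
SE* = √0.04276

SE* = 0.207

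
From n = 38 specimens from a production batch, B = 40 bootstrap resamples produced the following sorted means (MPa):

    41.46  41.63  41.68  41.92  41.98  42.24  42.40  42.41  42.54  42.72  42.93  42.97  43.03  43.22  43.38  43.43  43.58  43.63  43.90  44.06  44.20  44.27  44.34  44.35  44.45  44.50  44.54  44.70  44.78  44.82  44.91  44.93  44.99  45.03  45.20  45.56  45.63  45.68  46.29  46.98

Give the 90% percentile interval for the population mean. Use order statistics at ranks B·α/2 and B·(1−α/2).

α = 0.10; lower rank = 40 × 0.050 = 2; upper rank = 40 × 0.950 = 38.
The 2nd smallest replicate is 41.63; the 38th is 45.68.

(41.63, 45.68)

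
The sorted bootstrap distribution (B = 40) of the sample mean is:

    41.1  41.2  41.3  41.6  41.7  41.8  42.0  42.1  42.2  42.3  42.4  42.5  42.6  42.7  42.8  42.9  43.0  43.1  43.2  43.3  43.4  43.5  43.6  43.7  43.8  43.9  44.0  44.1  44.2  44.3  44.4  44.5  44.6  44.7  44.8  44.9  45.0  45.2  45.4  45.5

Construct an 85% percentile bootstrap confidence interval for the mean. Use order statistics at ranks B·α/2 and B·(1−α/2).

α = 0.15; lower rank = 40 × 0.075 = 3; upper rank = 40 × 0.925 = 37.
The 3rd smallest replicate is 41.3; the 37th is 45.0.

(41.3, 45.0)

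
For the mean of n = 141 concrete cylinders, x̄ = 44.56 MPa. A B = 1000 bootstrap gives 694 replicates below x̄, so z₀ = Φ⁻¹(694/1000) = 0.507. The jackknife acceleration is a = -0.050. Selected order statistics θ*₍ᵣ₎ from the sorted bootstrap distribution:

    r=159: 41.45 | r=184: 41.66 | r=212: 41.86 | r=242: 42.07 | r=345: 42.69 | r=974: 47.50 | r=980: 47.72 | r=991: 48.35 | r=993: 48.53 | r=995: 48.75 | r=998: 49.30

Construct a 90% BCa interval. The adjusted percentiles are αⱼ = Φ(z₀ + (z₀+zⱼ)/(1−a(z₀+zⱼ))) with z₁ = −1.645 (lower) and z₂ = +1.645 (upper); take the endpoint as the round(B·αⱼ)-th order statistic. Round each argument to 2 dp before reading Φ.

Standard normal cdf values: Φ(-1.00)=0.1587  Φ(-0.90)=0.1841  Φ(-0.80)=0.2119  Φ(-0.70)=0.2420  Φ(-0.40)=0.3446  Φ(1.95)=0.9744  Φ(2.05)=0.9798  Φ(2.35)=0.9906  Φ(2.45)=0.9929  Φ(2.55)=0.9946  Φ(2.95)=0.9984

(42.07, 48.53)

Lower: z₀ + z₁ = 0.507 + (-1.645) = -1.138; 1 − a(z₀+z₁) = 1 − (-0.050)(-1.138) = 0.9431; argument = 0.507 + (-1.138)/0.9431 = -0.6997 → -0.70.
α₁ = Φ(-0.70) = 0.2420; rank = round(1000 × 0.2420) = 242; θ*₍242₎ = 42.07.
Upper: z₀ + z₂ = 2.152; 1 − a(z₀+z₂) = 1.1076; argument = 2.4499 → 2.45; α₂ = 0.9929; rank = 993; θ*₍993₎ = 48.53.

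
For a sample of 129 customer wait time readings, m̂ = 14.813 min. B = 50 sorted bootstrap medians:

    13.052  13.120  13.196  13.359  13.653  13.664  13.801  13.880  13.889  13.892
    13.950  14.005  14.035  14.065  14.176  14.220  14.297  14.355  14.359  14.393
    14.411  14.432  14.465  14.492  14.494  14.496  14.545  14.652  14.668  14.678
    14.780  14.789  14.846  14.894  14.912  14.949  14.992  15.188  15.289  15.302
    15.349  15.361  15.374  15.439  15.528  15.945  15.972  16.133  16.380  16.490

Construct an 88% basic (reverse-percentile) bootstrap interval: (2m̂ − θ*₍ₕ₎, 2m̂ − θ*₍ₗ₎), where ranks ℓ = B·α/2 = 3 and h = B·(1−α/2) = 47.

Percentile endpoints at ranks 3 and 47: θ*₍3₎ = 13.196, θ*₍47₎ = 15.972.
Basic interval reflects these around m̂:
  lower = 2 × 14.813 − 15.972 = 13.654
  upper = 2 × 14.813 − 13.196 = 16.430

(13.654, 16.430)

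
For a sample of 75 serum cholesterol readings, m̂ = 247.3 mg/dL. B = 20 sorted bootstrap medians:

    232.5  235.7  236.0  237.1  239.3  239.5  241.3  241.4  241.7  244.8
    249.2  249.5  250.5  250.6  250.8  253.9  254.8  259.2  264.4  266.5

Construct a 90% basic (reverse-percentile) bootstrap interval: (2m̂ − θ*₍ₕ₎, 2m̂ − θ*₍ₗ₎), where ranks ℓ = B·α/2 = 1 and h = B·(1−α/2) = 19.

(230.2, 262.1)

Percentile endpoints at ranks 1 and 19: θ*₍1₎ = 232.5, θ*₍19₎ = 264.4.
Basic interval reflects these around m̂:
  lower = 2 × 247.3 − 264.4 = 230.2
  upper = 2 × 247.3 − 232.5 = 262.1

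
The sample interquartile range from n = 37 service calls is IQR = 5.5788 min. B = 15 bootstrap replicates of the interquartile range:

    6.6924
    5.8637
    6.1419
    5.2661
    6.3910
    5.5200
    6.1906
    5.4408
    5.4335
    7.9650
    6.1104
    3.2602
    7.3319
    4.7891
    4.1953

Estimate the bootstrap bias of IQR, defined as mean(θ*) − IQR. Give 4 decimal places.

mean(θ*) = (6.6924 + 5.8637 + 6.1419 + 5.2661 + 6.3910 + 5.5200 + 6.1906 + 5.4408 + 5.4335 + 7.9650 + 6.1104 + 3.2602 + 7.3319 + 4.7891 + 4.1953) / 15 = 5.77279
bias = 5.77279 − 5.5788

bias = +0.1940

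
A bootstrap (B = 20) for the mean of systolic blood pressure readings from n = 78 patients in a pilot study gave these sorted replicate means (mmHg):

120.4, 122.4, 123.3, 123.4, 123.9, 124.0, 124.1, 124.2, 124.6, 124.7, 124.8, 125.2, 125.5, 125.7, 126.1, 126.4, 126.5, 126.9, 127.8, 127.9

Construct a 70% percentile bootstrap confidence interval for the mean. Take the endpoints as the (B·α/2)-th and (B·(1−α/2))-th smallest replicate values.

α = 0.30; lower rank = 20 × 0.150 = 3; upper rank = 20 × 0.850 = 17.
The 3rd smallest replicate is 123.3; the 17th is 126.5.

(123.3, 126.5)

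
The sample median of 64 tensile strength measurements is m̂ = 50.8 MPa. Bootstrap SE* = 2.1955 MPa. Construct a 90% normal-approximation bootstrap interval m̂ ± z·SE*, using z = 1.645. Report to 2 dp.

Margin = 1.645 × 2.1955 = 3.612
Interval: 50.8 ± 3.612

(47.19, 54.41)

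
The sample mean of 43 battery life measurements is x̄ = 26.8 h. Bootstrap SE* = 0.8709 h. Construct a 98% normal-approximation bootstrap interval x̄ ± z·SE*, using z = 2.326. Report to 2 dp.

Margin = 2.326 × 0.8709 = 2.026
Interval: 26.8 ± 2.026

(24.77, 28.83)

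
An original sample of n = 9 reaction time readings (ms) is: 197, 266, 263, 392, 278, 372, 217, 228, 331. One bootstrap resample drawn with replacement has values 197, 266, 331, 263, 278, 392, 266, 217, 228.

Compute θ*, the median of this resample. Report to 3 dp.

θ* = 266.000

Sorted: 197, 217, 228, 263, 266, 266, 278, 331, 392
Median = middle value = 266.000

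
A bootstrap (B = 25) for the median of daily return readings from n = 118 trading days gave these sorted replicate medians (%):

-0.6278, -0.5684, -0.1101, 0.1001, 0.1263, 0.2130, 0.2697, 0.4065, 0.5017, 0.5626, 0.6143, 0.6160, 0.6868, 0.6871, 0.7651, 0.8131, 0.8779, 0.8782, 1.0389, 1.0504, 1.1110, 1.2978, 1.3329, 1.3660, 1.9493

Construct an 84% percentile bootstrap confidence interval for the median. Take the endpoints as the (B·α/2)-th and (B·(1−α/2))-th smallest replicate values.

(-0.5684, 1.3329)

α = 0.16; lower rank = 25 × 0.080 = 2; upper rank = 25 × 0.920 = 23.
The 2nd smallest replicate is -0.5684; the 23rd is 1.3329.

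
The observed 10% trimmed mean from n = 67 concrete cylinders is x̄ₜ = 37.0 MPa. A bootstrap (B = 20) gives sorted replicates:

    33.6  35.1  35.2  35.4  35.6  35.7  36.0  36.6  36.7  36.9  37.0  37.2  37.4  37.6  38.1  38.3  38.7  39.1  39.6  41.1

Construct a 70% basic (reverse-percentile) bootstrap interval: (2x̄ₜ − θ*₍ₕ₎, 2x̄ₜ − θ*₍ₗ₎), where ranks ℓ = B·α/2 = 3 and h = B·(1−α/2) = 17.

Percentile endpoints at ranks 3 and 17: θ*₍3₎ = 35.2, θ*₍17₎ = 38.7.
Basic interval reflects these around x̄ₜ:
  lower = 2 × 37.0 − 38.7 = 35.3
  upper = 2 × 37.0 − 35.2 = 38.8

(35.3, 38.8)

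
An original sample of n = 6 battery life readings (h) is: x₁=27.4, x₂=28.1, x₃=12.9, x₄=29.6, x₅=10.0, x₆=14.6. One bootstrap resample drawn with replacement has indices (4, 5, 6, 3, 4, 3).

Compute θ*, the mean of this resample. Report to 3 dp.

Resample values: 29.6, 10.0, 14.6, 12.9, 29.6, 12.9.
Mean = (29.6 + 10.0 + 14.6 + 12.9 + 29.6 + 12.9) / 6 = 109.60 / 6 = 18.267

θ* = 18.267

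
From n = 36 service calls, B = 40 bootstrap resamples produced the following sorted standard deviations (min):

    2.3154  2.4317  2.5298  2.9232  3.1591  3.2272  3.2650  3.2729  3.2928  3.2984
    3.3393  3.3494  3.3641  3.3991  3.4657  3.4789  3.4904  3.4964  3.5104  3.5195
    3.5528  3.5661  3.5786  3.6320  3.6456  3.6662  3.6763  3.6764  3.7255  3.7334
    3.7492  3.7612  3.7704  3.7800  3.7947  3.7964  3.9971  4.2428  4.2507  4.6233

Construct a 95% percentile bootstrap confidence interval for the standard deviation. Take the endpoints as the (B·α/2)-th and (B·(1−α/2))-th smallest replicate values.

α = 0.05; lower rank = 40 × 0.025 = 1; upper rank = 40 × 0.975 = 39.
The 1st smallest replicate is 2.3154; the 39th is 4.2507.

(2.3154, 4.2507)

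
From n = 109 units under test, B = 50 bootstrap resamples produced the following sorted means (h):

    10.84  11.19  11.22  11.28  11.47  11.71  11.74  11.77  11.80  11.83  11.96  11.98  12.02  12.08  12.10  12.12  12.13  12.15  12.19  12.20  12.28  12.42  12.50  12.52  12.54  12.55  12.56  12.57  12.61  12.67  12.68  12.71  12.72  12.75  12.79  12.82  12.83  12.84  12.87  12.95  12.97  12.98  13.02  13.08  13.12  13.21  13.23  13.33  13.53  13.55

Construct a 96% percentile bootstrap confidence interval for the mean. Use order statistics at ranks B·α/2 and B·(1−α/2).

α = 0.04; lower rank = 50 × 0.020 = 1; upper rank = 50 × 0.980 = 49.
The 1st smallest replicate is 10.84; the 49th is 13.53.

(10.84, 13.53)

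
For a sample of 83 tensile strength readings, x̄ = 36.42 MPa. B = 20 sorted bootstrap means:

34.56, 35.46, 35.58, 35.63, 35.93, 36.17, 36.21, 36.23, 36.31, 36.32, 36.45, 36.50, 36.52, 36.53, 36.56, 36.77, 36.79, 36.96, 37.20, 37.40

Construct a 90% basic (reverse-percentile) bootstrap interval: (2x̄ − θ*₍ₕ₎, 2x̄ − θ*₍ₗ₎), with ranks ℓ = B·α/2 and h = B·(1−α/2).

(35.64, 38.28)

Percentile endpoints at ranks 1 and 19: θ*₍1₎ = 34.56, θ*₍19₎ = 37.20.
Basic interval reflects these around x̄:
  lower = 2 × 36.42 − 37.20 = 35.64
  upper = 2 × 36.42 − 34.56 = 38.28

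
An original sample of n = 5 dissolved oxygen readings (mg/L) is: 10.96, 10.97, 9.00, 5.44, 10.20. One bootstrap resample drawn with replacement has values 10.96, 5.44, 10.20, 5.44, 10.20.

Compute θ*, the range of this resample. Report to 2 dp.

θ* = 5.52

Range = 10.96 − 5.44 = 5.52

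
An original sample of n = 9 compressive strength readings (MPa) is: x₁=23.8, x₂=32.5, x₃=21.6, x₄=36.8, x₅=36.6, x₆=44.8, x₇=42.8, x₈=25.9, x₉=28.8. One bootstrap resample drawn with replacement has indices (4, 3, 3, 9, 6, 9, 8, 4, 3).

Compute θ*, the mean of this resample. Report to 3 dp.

θ* = 29.633

Resample values: 36.8, 21.6, 21.6, 28.8, 44.8, 28.8, 25.9, 36.8, 21.6.
Mean = (36.8 + 21.6 + 21.6 + 28.8 + 44.8 + 28.8 + 25.9 + 36.8 + 21.6) / 9 = 266.70 / 9 = 29.633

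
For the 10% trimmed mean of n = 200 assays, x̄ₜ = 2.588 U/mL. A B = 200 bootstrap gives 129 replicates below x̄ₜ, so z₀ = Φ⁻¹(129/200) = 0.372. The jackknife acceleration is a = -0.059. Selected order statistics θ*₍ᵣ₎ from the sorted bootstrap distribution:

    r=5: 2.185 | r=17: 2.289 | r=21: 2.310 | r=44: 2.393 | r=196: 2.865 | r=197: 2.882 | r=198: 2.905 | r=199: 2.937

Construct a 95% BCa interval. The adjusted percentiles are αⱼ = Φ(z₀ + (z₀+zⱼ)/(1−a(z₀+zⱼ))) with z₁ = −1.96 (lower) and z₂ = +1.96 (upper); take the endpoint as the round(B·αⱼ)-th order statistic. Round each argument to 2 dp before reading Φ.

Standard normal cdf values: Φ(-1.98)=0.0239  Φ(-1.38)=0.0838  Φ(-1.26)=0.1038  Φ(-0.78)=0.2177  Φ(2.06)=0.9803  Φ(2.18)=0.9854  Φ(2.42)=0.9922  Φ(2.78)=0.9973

(2.289, 2.905)

Lower: z₀ + z₁ = 0.372 + (-1.960) = -1.588; 1 − a(z₀+z₁) = 1 − (-0.059)(-1.588) = 0.9063; argument = 0.372 + (-1.588)/0.9063 = -1.3802 → -1.38.
α₁ = Φ(-1.38) = 0.0838; rank = round(200 × 0.0838) = 17; θ*₍17₎ = 2.289.
Upper: z₀ + z₂ = 2.332; 1 − a(z₀+z₂) = 1.1376; argument = 2.4220 → 2.42; α₂ = 0.9922; rank = 198; θ*₍198₎ = 2.905.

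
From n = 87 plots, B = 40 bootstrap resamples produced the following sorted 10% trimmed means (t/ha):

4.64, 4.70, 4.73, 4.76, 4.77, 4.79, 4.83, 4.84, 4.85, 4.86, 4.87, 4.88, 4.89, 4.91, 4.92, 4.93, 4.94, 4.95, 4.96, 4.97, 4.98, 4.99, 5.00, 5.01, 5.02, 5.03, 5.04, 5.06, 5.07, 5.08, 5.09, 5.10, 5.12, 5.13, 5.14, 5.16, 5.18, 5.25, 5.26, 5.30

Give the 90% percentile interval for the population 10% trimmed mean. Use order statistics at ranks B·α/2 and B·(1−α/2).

α = 0.10; lower rank = 40 × 0.050 = 2; upper rank = 40 × 0.950 = 38.
The 2nd smallest replicate is 4.70; the 38th is 5.25.

(4.70, 5.25)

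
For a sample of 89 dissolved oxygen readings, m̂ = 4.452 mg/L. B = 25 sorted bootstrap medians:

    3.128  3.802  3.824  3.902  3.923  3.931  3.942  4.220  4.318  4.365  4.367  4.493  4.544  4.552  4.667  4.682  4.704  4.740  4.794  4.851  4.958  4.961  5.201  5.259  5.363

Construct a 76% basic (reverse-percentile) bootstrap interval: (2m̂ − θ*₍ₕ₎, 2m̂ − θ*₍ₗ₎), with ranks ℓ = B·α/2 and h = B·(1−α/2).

Percentile endpoints at ranks 3 and 22: θ*₍3₎ = 3.824, θ*₍22₎ = 4.961.
Basic interval reflects these around m̂:
  lower = 2 × 4.452 − 4.961 = 3.943
  upper = 2 × 4.452 − 3.824 = 5.080

(3.943, 5.080)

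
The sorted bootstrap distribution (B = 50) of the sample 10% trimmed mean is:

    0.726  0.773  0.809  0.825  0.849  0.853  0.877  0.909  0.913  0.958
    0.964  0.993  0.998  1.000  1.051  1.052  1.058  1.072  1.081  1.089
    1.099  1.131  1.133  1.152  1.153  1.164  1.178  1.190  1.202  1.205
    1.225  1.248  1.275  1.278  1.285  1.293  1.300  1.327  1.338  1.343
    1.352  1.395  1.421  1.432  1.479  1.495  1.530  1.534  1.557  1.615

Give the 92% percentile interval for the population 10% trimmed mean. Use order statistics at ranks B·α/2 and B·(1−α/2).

(0.773, 1.534)

α = 0.08; lower rank = 50 × 0.040 = 2; upper rank = 50 × 0.960 = 48.
The 2nd smallest replicate is 0.773; the 48th is 1.534.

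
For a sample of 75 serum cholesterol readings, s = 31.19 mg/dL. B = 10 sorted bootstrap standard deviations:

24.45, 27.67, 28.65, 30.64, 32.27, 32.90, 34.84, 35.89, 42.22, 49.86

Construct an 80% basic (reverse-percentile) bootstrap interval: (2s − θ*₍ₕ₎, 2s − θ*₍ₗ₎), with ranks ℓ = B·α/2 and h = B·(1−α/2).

(20.16, 37.93)

Percentile endpoints at ranks 1 and 9: θ*₍1₎ = 24.45, θ*₍9₎ = 42.22.
Basic interval reflects these around s:
  lower = 2 × 31.19 − 42.22 = 20.16
  upper = 2 × 31.19 − 24.45 = 37.93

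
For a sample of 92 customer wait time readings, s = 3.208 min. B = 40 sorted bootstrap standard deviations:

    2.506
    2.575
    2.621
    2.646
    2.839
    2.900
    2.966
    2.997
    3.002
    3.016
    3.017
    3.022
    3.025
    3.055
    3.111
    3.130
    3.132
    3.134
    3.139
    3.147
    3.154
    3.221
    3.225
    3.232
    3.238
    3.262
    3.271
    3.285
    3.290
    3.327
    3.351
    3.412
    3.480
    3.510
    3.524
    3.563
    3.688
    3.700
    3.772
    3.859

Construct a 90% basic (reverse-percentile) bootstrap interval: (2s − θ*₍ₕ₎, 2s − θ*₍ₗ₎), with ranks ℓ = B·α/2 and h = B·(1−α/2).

Percentile endpoints at ranks 2 and 38: θ*₍2₎ = 2.575, θ*₍38₎ = 3.700.
Basic interval reflects these around s:
  lower = 2 × 3.208 − 3.700 = 2.716
  upper = 2 × 3.208 − 2.575 = 3.841

(2.716, 3.841)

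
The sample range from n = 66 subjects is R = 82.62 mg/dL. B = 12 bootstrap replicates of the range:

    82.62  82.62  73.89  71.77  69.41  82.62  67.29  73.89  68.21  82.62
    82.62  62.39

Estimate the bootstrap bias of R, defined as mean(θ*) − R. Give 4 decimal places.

bias = −7.6242

mean(θ*) = (82.62 + 82.62 + 73.89 + 71.77 + 69.41 + 82.62 + 67.29 + 73.89 + 68.21 + 82.62 + 82.62 + 62.39) / 12 = 74.99583
bias = 74.99583 − 82.62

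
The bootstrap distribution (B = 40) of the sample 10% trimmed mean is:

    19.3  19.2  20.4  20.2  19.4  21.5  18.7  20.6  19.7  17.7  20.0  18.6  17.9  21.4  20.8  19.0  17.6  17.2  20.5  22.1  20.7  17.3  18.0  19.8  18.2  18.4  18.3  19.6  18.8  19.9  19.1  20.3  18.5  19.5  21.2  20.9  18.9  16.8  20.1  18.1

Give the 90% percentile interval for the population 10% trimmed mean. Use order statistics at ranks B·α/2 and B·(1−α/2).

(17.2, 21.4)

Sorted replicates: 16.8, 17.2, 17.3, 17.6, 17.7, 17.9, 18.0, 18.1, 18.2, 18.3, 18.4, 18.5, 18.6, 18.7, 18.8, 18.9, 19.0, 19.1, 19.2, 19.3, 19.4, 19.5, 19.6, 19.7, 19.8, 19.9, 20.0, 20.1, 20.2, 20.3, 20.4, 20.5, 20.6, 20.7, 20.8, 20.9, 21.2, 21.4, 21.5, 22.1
α = 0.10; lower rank = 40 × 0.050 = 2; upper rank = 40 × 0.950 = 38.
The 2nd smallest replicate is 17.2; the 38th is 21.4.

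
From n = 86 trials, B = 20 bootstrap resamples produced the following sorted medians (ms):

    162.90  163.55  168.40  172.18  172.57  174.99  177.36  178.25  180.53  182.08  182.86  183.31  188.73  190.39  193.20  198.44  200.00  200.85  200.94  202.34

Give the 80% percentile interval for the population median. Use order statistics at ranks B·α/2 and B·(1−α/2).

(163.55, 200.85)

α = 0.20; lower rank = 20 × 0.100 = 2; upper rank = 20 × 0.900 = 18.
The 2nd smallest replicate is 163.55; the 18th is 200.85.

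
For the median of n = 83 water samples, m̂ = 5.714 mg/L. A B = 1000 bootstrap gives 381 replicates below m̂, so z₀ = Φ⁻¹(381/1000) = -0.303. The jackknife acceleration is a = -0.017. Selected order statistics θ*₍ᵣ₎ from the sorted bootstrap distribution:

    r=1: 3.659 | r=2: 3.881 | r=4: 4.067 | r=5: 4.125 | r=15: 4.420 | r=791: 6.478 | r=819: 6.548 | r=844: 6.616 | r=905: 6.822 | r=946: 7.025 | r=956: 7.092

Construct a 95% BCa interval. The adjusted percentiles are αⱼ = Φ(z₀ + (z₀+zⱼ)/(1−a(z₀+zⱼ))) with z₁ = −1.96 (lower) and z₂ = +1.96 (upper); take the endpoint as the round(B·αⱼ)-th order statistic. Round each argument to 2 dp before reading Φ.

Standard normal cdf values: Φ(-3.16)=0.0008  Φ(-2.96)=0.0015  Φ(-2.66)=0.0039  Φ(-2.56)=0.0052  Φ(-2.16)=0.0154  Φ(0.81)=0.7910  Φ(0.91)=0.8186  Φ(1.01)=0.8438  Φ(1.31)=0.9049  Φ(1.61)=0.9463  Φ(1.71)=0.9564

Lower: z₀ + z₁ = -0.303 + (-1.960) = -2.263; 1 − a(z₀+z₁) = 1 − (-0.017)(-2.263) = 0.9615; argument = -0.303 + (-2.263)/0.9615 = -2.6565 → -2.66.
α₁ = Φ(-2.66) = 0.0039; rank = round(1000 × 0.0039) = 4; θ*₍4₎ = 4.067.
Upper: z₀ + z₂ = 1.657; 1 − a(z₀+z₂) = 1.0282; argument = 1.3086 → 1.31; α₂ = 0.9049; rank = 905; θ*₍905₎ = 6.822.

(4.067, 6.822)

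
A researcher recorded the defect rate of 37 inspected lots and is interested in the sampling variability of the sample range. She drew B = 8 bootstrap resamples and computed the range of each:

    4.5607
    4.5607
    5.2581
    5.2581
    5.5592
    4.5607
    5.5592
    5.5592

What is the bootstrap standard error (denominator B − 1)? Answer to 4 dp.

Bootstrap SE is the standard deviation of the 8 replicate ranges.
Mean of replicates: (4.5607 + 4.5607 + 5.2581 + 5.2581 + 5.5592 + 4.5607 + 5.5592 + 5.5592) / 8 = 40.87590 / 8 = 5.10949
Sum of squared deviations: (−0.54879)² + (−0.54879)² + (+0.14861)² + (+0.14861)² + (+0.44971)² + (−0.54879)² + (+0.44971)² + (+0.44971)² = 1.55440
Variance = 1.55440 / 7 = 0.22206
SE* = √0.22206

SE* = 0.4712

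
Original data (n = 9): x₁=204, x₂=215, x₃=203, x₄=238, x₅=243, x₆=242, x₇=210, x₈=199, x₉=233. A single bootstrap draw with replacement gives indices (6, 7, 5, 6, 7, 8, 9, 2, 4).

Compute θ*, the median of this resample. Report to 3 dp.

θ* = 233.000

Resample values: 242, 210, 243, 242, 210, 199, 233, 215, 238.
Sorted: 199, 210, 210, 215, 233, 238, 242, 242, 243
Median = middle value = 233.000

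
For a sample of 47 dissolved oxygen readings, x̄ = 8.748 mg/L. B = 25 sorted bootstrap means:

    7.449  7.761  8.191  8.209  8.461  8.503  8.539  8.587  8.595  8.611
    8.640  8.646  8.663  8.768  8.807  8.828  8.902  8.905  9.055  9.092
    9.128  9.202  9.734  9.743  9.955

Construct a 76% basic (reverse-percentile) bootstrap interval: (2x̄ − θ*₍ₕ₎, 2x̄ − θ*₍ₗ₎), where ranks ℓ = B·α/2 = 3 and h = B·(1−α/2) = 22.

Percentile endpoints at ranks 3 and 22: θ*₍3₎ = 8.191, θ*₍22₎ = 9.202.
Basic interval reflects these around x̄:
  lower = 2 × 8.748 − 9.202 = 8.294
  upper = 2 × 8.748 − 8.191 = 9.305

(8.294, 9.305)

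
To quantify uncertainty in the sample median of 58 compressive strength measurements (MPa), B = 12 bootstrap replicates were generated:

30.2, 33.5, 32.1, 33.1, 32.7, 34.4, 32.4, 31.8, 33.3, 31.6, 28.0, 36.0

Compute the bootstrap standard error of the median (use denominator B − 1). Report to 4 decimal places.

Bootstrap SE is the standard deviation of the 12 replicate medians.
Mean of replicates: (30.2 + 33.5 + 32.1 + 33.1 + 32.7 + 34.4 + 32.4 + 31.8 + 33.3 + 31.6 + 28.0 + 36.0) / 12 = 389.10000 / 12 = 32.42500
Sum of squared deviations: (−2.22500)² + (+1.07500)² + (−0.32500)² + (+0.67500)² + (+0.27500)² + (+1.97500)² + (−0.02500)² + (−0.62500)² + (+0.87500)² + (−0.82500)² + (−4.42500)² + (+3.57500)² = 44.84250
Variance = 44.84250 / 11 = 4.07659
SE* = √4.07659

SE* = 2.0191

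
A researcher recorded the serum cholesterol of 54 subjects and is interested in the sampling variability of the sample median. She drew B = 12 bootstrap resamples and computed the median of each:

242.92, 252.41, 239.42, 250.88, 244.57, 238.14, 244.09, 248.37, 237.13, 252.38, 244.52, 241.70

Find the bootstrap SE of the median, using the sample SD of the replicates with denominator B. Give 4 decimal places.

SE* = 5.0900

Bootstrap SE is the standard deviation of the 12 replicate medians.
Mean of replicates: (242.92 + 252.41 + 239.42 + 250.88 + 244.57 + 238.14 + 244.09 + 248.37 + 237.13 + 252.38 + 244.52 + 241.70) / 12 = 2936.53000 / 12 = 244.71083
Sum of squared deviations: (−1.79083)² + (+7.69917)² + (−5.29083)² + (+6.16917)² + (−0.14083)² + (−6.57083)² + (−0.62083)² + (+3.65917)² + (−7.58083)² + (+7.66917)² + (−0.19083)² + (−3.01083)² = 310.89309
Variance = 310.89309 / 12 = 25.90776
SE* = √25.90776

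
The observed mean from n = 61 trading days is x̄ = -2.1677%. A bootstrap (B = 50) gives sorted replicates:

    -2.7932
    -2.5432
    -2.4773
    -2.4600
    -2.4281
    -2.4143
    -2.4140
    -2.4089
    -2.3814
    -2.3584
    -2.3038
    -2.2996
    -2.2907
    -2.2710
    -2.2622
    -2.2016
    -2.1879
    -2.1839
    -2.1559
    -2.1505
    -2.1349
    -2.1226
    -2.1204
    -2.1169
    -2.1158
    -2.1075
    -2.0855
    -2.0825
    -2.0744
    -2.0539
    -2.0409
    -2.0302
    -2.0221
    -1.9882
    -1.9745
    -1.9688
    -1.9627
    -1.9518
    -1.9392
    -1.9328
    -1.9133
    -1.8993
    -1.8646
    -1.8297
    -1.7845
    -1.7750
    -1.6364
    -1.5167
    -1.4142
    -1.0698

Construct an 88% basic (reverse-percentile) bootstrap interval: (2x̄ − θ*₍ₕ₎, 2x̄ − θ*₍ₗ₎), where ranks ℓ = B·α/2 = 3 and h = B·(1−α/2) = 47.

(-2.6990, -1.8581)

Percentile endpoints at ranks 3 and 47: θ*₍3₎ = -2.4773, θ*₍47₎ = -1.6364.
Basic interval reflects these around x̄:
  lower = 2 × -2.1677 − -1.6364 = -2.6990
  upper = 2 × -2.1677 − -2.4773 = -1.8581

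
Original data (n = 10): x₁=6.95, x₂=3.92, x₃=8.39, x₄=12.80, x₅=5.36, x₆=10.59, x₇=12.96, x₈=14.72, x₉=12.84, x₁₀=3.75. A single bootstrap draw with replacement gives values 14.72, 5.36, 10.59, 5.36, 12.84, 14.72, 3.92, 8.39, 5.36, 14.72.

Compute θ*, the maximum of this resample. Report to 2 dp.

Maximum = 14.72

θ* = 14.72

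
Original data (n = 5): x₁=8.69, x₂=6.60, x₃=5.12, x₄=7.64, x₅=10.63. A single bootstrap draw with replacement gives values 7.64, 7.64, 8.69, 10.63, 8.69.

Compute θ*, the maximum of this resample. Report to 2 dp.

θ* = 10.63

Maximum = 10.63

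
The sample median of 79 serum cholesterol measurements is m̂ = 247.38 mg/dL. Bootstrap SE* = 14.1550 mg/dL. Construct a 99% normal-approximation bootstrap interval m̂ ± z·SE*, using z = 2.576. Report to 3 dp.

Margin = 2.576 × 14.1550 = 36.4633
Interval: 247.38 ± 36.4633

(210.917, 283.843)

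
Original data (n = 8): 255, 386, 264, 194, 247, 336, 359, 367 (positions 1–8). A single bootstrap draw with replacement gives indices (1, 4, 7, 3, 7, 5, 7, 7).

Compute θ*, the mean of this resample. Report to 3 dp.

Resample values: 255, 194, 359, 264, 359, 247, 359, 359.
Mean = (255 + 194 + 359 + 264 + 359 + 247 + 359 + 359) / 8 = 2396.0 / 8 = 299.500

θ* = 299.500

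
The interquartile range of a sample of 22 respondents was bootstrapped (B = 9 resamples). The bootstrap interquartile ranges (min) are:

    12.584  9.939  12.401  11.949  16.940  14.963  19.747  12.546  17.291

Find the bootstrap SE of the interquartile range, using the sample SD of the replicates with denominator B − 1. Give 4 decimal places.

Bootstrap SE is the standard deviation of the 9 replicate interquartile ranges.
Mean of replicates: (12.584 + 9.939 + 12.401 + 11.949 + 16.940 + 14.963 + 19.747 + 12.546 + 17.291) / 9 = 128.36000 / 9 = 14.26222
Sum of squared deviations: (−1.67822)² + (−4.32322)² + (−1.86122)² + (−2.31322)² + (+2.67778)² + (+0.70078)² + (+5.48478)² + (−1.71622)² + (+3.02878)² = 80.18511
Variance = 80.18511 / 8 = 10.02314
SE* = √10.02314

SE* = 3.1659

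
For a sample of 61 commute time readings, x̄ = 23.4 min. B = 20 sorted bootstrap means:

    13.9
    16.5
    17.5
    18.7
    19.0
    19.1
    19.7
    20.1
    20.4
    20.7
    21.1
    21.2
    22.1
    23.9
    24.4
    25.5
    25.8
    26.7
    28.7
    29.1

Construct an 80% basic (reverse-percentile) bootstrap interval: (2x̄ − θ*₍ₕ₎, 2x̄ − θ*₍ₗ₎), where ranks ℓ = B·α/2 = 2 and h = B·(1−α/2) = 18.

(20.1, 30.3)

Percentile endpoints at ranks 2 and 18: θ*₍2₎ = 16.5, θ*₍18₎ = 26.7.
Basic interval reflects these around x̄:
  lower = 2 × 23.4 − 26.7 = 20.1
  upper = 2 × 23.4 − 16.5 = 30.3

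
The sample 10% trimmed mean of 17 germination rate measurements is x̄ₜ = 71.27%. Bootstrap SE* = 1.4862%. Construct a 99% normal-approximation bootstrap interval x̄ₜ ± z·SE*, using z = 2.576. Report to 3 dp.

Margin = 2.576 × 1.4862 = 3.8285
Interval: 71.27 ± 3.8285

(67.442, 75.098)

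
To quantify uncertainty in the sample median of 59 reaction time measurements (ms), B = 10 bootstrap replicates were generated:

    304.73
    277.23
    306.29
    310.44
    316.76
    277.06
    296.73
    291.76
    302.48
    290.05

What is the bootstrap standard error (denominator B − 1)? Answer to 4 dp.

Bootstrap SE is the standard deviation of the 10 replicate medians.
Mean of replicates: (304.73 + 277.23 + 306.29 + 310.44 + 316.76 + 277.06 + 296.73 + 291.76 + 302.48 + 290.05) / 10 = 2973.53000 / 10 = 297.35300
Sum of squared deviations: (+7.37700)² + (−20.12300)² + (+8.93700)² + (+13.08700)² + (+19.40700)² + (−20.29300)² + (−0.62300)² + (−5.59300)² + (+5.12700)² + (−7.30300)² = 1610.22201
Variance = 1610.22201 / 9 = 178.91356
SE* = √178.91356

SE* = 13.3759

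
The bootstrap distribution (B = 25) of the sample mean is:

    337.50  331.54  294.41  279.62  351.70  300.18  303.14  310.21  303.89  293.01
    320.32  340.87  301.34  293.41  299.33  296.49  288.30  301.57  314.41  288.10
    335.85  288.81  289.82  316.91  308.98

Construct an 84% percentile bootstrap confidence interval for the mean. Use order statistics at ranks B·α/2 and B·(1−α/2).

(288.10, 337.50)

Sorted replicates: 279.62, 288.10, 288.30, 288.81, 289.82, 293.01, 293.41, 294.41, 296.49, 299.33, 300.18, 301.34, 301.57, 303.14, 303.89, 308.98, 310.21, 314.41, 316.91, 320.32, 331.54, 335.85, 337.50, 340.87, 351.70
α = 0.16; lower rank = 25 × 0.080 = 2; upper rank = 25 × 0.920 = 23.
The 2nd smallest replicate is 288.10; the 23rd is 337.50.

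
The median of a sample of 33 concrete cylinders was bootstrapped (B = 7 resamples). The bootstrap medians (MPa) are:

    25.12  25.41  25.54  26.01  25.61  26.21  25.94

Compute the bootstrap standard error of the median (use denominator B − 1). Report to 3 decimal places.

SE* = 0.380

Bootstrap SE is the standard deviation of the 7 replicate medians.
Mean of replicates: (25.12 + 25.41 + 25.54 + 26.01 + 25.61 + 26.21 + 25.94) / 7 = 179.8400 / 7 = 25.6914
Sum of squared deviations: (−0.5714)² + (−0.2814)² + (−0.1514)² + (+0.3186)² + (−0.0814)² + (+0.5186)² + (+0.2486)² = 0.8675
Variance = 0.8675 / 6 = 0.1446
SE* = √0.1446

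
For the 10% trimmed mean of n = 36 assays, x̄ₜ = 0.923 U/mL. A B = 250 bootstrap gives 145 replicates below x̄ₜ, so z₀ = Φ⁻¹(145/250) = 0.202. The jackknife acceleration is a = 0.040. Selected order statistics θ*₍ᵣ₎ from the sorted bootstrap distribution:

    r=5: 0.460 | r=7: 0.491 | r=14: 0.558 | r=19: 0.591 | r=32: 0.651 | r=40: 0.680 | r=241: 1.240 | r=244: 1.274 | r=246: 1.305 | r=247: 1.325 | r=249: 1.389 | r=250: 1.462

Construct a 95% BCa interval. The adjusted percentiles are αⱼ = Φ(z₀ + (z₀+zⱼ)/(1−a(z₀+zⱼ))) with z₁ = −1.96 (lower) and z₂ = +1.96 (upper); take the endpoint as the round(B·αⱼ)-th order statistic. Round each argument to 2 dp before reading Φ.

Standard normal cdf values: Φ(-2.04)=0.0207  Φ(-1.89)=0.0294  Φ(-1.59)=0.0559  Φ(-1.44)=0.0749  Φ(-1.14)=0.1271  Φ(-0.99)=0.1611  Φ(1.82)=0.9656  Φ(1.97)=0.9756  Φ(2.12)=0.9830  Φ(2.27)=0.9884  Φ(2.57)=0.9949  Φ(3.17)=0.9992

Lower: z₀ + z₁ = 0.202 + (-1.960) = -1.758; 1 − a(z₀+z₁) = 1 − (0.040)(-1.758) = 1.0703; argument = 0.202 + (-1.758)/1.0703 = -1.4405 → -1.44.
α₁ = Φ(-1.44) = 0.0749; rank = round(250 × 0.0749) = 19; θ*₍19₎ = 0.591.
Upper: z₀ + z₂ = 2.162; 1 − a(z₀+z₂) = 0.9135; argument = 2.5687 → 2.57; α₂ = 0.9949; rank = 249; θ*₍249₎ = 1.389.

(0.591, 1.389)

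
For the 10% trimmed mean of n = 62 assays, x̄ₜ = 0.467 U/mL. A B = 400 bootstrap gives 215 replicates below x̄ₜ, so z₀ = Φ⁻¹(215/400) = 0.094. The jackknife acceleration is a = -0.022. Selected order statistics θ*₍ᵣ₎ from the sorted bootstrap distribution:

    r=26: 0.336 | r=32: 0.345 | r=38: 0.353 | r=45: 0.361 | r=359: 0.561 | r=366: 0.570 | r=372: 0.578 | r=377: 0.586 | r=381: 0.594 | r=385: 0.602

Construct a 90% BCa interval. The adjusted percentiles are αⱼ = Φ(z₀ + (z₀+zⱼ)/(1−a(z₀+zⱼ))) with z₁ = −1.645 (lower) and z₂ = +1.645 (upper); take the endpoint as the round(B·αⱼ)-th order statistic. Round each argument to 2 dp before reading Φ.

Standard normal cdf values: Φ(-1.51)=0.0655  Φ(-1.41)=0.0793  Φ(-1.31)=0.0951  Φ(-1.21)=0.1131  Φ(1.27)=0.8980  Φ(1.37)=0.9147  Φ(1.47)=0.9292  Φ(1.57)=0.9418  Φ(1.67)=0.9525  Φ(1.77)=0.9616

(0.336, 0.602)

Lower: z₀ + z₁ = 0.094 + (-1.645) = -1.551; 1 − a(z₀+z₁) = 1 − (-0.022)(-1.551) = 0.9659; argument = 0.094 + (-1.551)/0.9659 = -1.5118 → -1.51.
α₁ = Φ(-1.51) = 0.0655; rank = round(400 × 0.0655) = 26; θ*₍26₎ = 0.336.
Upper: z₀ + z₂ = 1.739; 1 − a(z₀+z₂) = 1.0383; argument = 1.7689 → 1.77; α₂ = 0.9616; rank = 385; θ*₍385₎ = 0.602.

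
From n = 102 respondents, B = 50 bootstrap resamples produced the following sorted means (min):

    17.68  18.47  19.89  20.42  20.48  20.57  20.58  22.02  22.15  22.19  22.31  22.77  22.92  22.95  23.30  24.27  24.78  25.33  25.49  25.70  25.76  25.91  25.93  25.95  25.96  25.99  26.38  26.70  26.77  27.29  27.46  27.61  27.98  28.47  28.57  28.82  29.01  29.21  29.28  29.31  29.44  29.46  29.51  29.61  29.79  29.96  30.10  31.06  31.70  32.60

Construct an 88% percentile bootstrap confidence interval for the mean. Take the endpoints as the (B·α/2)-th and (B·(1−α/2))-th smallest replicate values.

(19.89, 30.10)

α = 0.12; lower rank = 50 × 0.060 = 3; upper rank = 50 × 0.940 = 47.
The 3rd smallest replicate is 19.89; the 47th is 30.10.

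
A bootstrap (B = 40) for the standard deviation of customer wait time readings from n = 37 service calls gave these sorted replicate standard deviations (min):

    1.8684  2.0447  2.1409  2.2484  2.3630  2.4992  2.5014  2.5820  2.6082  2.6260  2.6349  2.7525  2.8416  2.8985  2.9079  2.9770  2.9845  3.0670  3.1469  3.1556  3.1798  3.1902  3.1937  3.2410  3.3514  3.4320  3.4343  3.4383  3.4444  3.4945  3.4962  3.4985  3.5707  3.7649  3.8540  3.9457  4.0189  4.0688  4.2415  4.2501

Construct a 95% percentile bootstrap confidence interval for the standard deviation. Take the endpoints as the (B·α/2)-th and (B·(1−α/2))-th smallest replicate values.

(1.8684, 4.2415)

α = 0.05; lower rank = 40 × 0.025 = 1; upper rank = 40 × 0.975 = 39.
The 1st smallest replicate is 1.8684; the 39th is 4.2415.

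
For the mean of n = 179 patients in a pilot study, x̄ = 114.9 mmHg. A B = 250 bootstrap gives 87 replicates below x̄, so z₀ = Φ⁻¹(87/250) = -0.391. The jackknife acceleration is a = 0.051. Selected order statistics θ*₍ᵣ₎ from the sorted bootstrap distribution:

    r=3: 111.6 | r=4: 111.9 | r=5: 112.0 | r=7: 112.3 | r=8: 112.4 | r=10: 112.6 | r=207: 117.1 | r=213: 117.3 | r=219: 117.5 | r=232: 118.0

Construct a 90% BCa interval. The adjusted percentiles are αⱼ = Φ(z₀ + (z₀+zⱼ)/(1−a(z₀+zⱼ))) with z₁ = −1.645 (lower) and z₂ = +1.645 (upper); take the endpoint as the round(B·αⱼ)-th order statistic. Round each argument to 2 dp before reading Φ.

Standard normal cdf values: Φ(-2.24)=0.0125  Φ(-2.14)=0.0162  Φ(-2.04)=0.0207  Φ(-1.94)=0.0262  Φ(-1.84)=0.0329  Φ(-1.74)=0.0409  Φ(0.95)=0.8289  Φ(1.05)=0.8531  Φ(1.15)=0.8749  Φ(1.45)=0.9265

(111.6, 117.1)

Lower: z₀ + z₁ = -0.391 + (-1.645) = -2.036; 1 − a(z₀+z₁) = 1 − (0.051)(-2.036) = 1.1038; argument = -0.391 + (-2.036)/1.1038 = -2.2355 → -2.24.
α₁ = Φ(-2.24) = 0.0125; rank = round(250 × 0.0125) = 3; θ*₍3₎ = 111.6.
Upper: z₀ + z₂ = 1.254; 1 − a(z₀+z₂) = 0.9360; argument = 0.9487 → 0.95; α₂ = 0.8289; rank = 207; θ*₍207₎ = 117.1.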